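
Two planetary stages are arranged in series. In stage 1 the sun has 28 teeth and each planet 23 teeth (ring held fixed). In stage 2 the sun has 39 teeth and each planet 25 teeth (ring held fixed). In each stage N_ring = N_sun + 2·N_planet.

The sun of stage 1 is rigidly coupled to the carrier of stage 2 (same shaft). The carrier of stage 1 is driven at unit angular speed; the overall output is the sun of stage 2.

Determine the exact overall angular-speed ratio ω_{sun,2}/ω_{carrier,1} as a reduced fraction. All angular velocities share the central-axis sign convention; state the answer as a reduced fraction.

Stage 1: N_ring = 28 + 2·23 = 74
Stage 1: 28(ω_s−ω_c) = −74(ω_r−ω_c),  ω_r=0, ω_c=1
Stage 1: ω_s = 1 − (74/28)(0−1) = 51/14
  ⇒ ω_s¹/ω_c¹ = 51/14
Stage 2: N_ring = 39 + 2·25 = 89
Stage 2: 39(ω_s−ω_c) = −89(ω_r−ω_c),  ω_r=0, ω_c=1
Stage 2: ω_s = 1 − (89/39)(0−1) = 128/39
  ⇒ ω_s²/ω_c² = 128/39
Coupling ω_c² = ω_s¹ ⇒ overall = 51/14 × 128/39 = 1088/91

1088/91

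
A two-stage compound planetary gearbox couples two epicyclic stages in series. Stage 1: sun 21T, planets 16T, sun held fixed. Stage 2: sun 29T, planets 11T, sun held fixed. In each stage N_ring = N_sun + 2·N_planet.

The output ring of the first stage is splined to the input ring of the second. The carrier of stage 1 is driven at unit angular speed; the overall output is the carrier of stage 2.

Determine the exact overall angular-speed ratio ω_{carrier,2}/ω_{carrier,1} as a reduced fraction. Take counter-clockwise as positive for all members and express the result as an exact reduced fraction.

1887/2120

Stage 1: N_ring = 21 + 2·16 = 53
Stage 1: 21(ω_s−ω_c) = −53(ω_r−ω_c),  ω_s=0, ω_c=1
Stage 1: ω_r = 1 − (21/53)(0−1) = 74/53
  ⇒ ω_r¹/ω_c¹ = 74/53
Stage 2: N_ring = 29 + 2·11 = 51
Stage 2: 29(ω_s−ω_c) = −51(ω_r−ω_c),  ω_s=0, ω_r=1
Stage 2: 29(0−ω_c) = −51(1−ω_c)  ⇒  80ω_c = 51  ⇒  ω_c = 51/80
  ⇒ ω_c²/ω_r² = 51/80
Coupling ω_r² = ω_r¹ ⇒ overall = 74/53 × 51/80 = 1887/2120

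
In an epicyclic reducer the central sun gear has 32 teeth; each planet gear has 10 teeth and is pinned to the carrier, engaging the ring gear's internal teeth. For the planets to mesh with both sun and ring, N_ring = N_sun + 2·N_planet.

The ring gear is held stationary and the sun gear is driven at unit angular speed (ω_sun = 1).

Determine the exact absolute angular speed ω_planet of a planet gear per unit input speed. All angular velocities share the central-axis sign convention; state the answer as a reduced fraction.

-8/5

N_ring = 32 + 2·10 = 52
32(ω_s−ω_c) = −52(ω_r−ω_c),  ω_r=0, ω_s=1
32(1−ω_c) = −52(0−ω_c)  ⇒  84ω_c = 32  ⇒  ω_c = 8/21
sun–planet: 32·(1−8/21) = −10·(ω_p−ω_c)  ⇒  ω_p−ω_c = −(32/10)·(13/21) = -208/105
ω_p = 8/21 − 208/105 = -8/5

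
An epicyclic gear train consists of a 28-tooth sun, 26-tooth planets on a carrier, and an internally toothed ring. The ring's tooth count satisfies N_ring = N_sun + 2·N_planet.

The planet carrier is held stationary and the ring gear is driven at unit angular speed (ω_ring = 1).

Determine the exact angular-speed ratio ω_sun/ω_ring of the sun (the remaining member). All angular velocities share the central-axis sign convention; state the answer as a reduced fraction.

-20/7

N_ring = 28 + 2·26 = 80
28(ω_s−ω_c) = −80(ω_r−ω_c),  ω_c=0, ω_r=1
ω_s = 0 − (80/28)(1−0) = -20/7
ω_s/ω_r = -20/7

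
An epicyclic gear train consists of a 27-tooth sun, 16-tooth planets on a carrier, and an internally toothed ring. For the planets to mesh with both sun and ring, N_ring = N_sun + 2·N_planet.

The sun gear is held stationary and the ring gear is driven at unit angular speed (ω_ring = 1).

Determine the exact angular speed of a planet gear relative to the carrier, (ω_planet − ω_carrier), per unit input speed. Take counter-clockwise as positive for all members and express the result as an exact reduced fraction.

N_ring = 27 + 2·16 = 59
27(ω_s−ω_c) = −59(ω_r−ω_c),  ω_s=0, ω_r=1
27(0−ω_c) = −59(1−ω_c)  ⇒  86ω_c = 59  ⇒  ω_c = 59/86
sun–planet: 27·(0−59/86) = −16·(ω_p−ω_c)  ⇒  ω_p−ω_c = −(27/16)·(-59/86) = 1593/1376

1593/1376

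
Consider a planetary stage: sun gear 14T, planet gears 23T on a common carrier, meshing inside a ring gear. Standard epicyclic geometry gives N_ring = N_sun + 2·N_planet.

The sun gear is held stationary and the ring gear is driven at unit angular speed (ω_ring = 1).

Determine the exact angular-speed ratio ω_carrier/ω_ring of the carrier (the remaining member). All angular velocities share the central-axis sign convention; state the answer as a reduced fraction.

30/37

N_ring = 14 + 2·23 = 60
14(ω_s−ω_c) = −60(ω_r−ω_c),  ω_s=0, ω_r=1
14(0−ω_c) = −60(1−ω_c)  ⇒  74ω_c = 60  ⇒  ω_c = 30/37
ω_c/ω_r = 30/37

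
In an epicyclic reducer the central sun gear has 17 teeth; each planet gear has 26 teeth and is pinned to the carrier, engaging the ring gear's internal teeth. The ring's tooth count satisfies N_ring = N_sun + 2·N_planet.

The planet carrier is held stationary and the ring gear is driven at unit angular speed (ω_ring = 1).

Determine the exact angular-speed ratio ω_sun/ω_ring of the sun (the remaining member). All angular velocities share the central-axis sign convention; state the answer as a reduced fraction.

N_ring = 17 + 2·26 = 69
17(ω_s−ω_c) = −69(ω_r−ω_c),  ω_c=0, ω_r=1
ω_s = 0 − (69/17)(1−0) = -69/17
ω_s/ω_r = -69/17

-69/17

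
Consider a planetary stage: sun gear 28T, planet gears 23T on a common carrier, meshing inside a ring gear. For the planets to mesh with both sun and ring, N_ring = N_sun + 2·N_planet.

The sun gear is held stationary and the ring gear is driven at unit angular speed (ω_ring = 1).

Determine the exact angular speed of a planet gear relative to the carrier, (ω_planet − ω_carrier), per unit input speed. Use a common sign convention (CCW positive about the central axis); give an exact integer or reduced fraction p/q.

N_ring = 28 + 2·23 = 74
28(ω_s−ω_c) = −74(ω_r−ω_c),  ω_s=0, ω_r=1
28(0−ω_c) = −74(1−ω_c)  ⇒  102ω_c = 74  ⇒  ω_c = 37/51
sun–planet: 28·(0−37/51) = −23·(ω_p−ω_c)  ⇒  ω_p−ω_c = −(28/23)·(-37/51) = 1036/1173

1036/1173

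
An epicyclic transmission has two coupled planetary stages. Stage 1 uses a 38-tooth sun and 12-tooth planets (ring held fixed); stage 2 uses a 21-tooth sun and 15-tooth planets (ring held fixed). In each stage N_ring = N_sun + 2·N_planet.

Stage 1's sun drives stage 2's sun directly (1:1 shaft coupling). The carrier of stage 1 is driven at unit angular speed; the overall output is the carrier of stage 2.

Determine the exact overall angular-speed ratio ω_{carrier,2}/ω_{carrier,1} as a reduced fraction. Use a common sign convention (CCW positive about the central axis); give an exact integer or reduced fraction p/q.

175/228

Stage 1: N_ring = 38 + 2·12 = 62
Stage 1: 38(ω_s−ω_c) = −62(ω_r−ω_c),  ω_r=0, ω_c=1
Stage 1: ω_s = 1 − (62/38)(0−1) = 50/19
  ⇒ ω_s¹/ω_c¹ = 50/19
Stage 2: N_ring = 21 + 2·15 = 51
Stage 2: 21(ω_s−ω_c) = −51(ω_r−ω_c),  ω_r=0, ω_s=1
Stage 2: 21(1−ω_c) = −51(0−ω_c)  ⇒  72ω_c = 21  ⇒  ω_c = 7/24
  ⇒ ω_c²/ω_s² = 7/24
Coupling ω_s² = ω_s¹ ⇒ overall = 50/19 × 7/24 = 175/228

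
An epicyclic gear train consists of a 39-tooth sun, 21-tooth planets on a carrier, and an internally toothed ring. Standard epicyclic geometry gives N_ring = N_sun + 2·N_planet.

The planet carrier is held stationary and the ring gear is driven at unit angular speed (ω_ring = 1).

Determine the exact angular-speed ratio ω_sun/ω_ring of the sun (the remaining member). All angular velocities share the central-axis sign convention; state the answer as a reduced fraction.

-27/13

N_ring = 39 + 2·21 = 81
39(ω_s−ω_c) = −81(ω_r−ω_c),  ω_c=0, ω_r=1
ω_s = 0 − (81/39)(1−0) = -27/13
ω_s/ω_r = -27/13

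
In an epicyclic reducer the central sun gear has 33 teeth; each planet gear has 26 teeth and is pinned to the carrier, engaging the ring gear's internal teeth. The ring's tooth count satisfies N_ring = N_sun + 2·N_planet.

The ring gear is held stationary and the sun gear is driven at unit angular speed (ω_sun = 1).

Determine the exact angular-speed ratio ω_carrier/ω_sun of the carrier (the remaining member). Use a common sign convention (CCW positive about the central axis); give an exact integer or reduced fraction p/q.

N_ring = 33 + 2·26 = 85
33(ω_s−ω_c) = −85(ω_r−ω_c),  ω_r=0, ω_s=1
33(1−ω_c) = −85(0−ω_c)  ⇒  118ω_c = 33  ⇒  ω_c = 33/118
ω_c/ω_s = 33/118

33/118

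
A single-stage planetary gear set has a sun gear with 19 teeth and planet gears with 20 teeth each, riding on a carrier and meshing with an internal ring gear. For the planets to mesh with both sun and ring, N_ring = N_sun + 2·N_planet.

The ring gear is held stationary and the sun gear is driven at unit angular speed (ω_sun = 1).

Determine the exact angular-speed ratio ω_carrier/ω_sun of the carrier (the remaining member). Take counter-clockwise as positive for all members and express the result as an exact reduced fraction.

19/78

N_ring = 19 + 2·20 = 59
19(ω_s−ω_c) = −59(ω_r−ω_c),  ω_r=0, ω_s=1
19(1−ω_c) = −59(0−ω_c)  ⇒  78ω_c = 19  ⇒  ω_c = 19/78
ω_c/ω_s = 19/78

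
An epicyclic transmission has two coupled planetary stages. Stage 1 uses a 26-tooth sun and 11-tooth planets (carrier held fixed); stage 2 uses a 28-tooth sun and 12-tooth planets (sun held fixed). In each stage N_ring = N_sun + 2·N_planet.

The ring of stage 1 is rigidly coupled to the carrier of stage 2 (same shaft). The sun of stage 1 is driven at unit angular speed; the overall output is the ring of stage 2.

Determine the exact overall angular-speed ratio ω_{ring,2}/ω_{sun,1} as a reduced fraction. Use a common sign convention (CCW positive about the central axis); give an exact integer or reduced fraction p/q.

Stage 1: N_ring = 26 + 2·11 = 48
Stage 1: 26(ω_s−ω_c) = −48(ω_r−ω_c),  ω_c=0, ω_s=1
Stage 1: ω_r = 0 − (26/48)(1−0) = -13/24
  ⇒ ω_r¹/ω_s¹ = -13/24
Stage 2: N_ring = 28 + 2·12 = 52
Stage 2: 28(ω_s−ω_c) = −52(ω_r−ω_c),  ω_s=0, ω_c=1
Stage 2: ω_r = 1 − (28/52)(0−1) = 20/13
  ⇒ ω_r²/ω_c² = 20/13
Coupling ω_c² = ω_r¹ ⇒ overall = -13/24 × 20/13 = -5/6

-5/6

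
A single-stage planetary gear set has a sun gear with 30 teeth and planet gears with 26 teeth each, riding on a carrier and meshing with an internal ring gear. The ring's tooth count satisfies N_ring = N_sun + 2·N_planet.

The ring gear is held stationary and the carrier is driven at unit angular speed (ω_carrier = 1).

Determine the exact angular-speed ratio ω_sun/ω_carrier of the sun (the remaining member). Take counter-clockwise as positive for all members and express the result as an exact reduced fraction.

N_ring = 30 + 2·26 = 82
30(ω_s−ω_c) = −82(ω_r−ω_c),  ω_r=0, ω_c=1
ω_s = 1 − (82/30)(0−1) = 56/15
ω_s/ω_c = 56/15

56/15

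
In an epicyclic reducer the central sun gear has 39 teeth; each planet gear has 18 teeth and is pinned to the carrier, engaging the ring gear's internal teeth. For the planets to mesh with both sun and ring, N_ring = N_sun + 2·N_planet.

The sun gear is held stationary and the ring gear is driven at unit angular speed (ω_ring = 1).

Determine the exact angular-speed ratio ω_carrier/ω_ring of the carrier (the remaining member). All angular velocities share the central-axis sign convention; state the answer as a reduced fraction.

25/38

N_ring = 39 + 2·18 = 75
39(ω_s−ω_c) = −75(ω_r−ω_c),  ω_s=0, ω_r=1
39(0−ω_c) = −75(1−ω_c)  ⇒  114ω_c = 75  ⇒  ω_c = 25/38
ω_c/ω_r = 25/38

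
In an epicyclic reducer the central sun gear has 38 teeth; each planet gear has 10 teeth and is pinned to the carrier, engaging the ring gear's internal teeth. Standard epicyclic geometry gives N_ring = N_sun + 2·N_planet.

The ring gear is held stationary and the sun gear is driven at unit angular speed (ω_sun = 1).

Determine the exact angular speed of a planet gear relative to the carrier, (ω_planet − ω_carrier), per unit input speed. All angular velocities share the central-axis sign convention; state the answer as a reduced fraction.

N_ring = 38 + 2·10 = 58
38(ω_s−ω_c) = −58(ω_r−ω_c),  ω_r=0, ω_s=1
38(1−ω_c) = −58(0−ω_c)  ⇒  96ω_c = 38  ⇒  ω_c = 19/48
sun–planet: 38·(1−19/48) = −10·(ω_p−ω_c)  ⇒  ω_p−ω_c = −(38/10)·(29/48) = -551/240

-551/240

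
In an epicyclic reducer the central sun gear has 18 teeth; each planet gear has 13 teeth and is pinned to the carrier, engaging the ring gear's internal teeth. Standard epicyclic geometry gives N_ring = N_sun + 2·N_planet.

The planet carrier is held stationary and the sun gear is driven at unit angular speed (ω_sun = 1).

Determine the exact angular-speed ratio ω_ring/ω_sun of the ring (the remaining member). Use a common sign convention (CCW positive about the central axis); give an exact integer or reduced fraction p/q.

N_ring = 18 + 2·13 = 44
18(ω_s−ω_c) = −44(ω_r−ω_c),  ω_c=0, ω_s=1
ω_r = 0 − (18/44)(1−0) = -9/22
ω_r/ω_s = -9/22

-9/22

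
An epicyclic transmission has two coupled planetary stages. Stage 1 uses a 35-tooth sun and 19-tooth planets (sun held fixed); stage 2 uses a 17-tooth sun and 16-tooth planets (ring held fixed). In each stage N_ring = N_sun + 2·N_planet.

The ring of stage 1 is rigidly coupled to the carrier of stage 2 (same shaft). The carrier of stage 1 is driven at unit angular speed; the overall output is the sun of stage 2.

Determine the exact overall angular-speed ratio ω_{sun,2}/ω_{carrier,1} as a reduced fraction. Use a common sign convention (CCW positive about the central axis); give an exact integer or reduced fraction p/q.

7128/1241

Stage 1: N_ring = 35 + 2·19 = 73
Stage 1: 35(ω_s−ω_c) = −73(ω_r−ω_c),  ω_s=0, ω_c=1
Stage 1: ω_r = 1 − (35/73)(0−1) = 108/73
  ⇒ ω_r¹/ω_c¹ = 108/73
Stage 2: N_ring = 17 + 2·16 = 49
Stage 2: 17(ω_s−ω_c) = −49(ω_r−ω_c),  ω_r=0, ω_c=1
Stage 2: ω_s = 1 − (49/17)(0−1) = 66/17
  ⇒ ω_s²/ω_c² = 66/17
Coupling ω_c² = ω_r¹ ⇒ overall = 108/73 × 66/17 = 7128/1241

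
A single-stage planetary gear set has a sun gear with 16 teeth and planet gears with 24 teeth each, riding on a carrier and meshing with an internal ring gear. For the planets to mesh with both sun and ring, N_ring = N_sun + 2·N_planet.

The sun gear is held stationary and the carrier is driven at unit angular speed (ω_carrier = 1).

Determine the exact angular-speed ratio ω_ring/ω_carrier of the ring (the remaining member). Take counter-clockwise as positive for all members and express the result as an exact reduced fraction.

N_ring = 16 + 2·24 = 64
16(ω_s−ω_c) = −64(ω_r−ω_c),  ω_s=0, ω_c=1
ω_r = 1 − (16/64)(0−1) = 5/4
ω_r/ω_c = 5/4

5/4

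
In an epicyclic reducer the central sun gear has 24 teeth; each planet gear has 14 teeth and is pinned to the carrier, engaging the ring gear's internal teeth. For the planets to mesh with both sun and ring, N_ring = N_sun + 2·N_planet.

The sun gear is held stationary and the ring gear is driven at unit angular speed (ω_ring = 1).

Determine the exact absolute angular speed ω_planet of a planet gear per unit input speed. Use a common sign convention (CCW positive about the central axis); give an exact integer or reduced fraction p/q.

N_ring = 24 + 2·14 = 52
24(ω_s−ω_c) = −52(ω_r−ω_c),  ω_s=0, ω_r=1
24(0−ω_c) = −52(1−ω_c)  ⇒  76ω_c = 52  ⇒  ω_c = 13/19
sun–planet: 24·(0−13/19) = −14·(ω_p−ω_c)  ⇒  ω_p−ω_c = −(24/14)·(-13/19) = 156/133
ω_p = 13/19 + 156/133 = 13/7

13/7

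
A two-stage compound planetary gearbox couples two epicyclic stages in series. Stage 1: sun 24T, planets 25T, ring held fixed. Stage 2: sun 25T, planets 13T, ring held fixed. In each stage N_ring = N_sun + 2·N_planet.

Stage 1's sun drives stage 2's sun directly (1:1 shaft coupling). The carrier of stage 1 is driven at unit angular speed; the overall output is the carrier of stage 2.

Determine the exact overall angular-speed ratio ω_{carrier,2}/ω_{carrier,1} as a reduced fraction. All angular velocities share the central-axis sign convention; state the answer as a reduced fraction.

1225/912

Stage 1: N_ring = 24 + 2·25 = 74
Stage 1: 24(ω_s−ω_c) = −74(ω_r−ω_c),  ω_r=0, ω_c=1
Stage 1: ω_s = 1 − (74/24)(0−1) = 49/12
  ⇒ ω_s¹/ω_c¹ = 49/12
Stage 2: N_ring = 25 + 2·13 = 51
Stage 2: 25(ω_s−ω_c) = −51(ω_r−ω_c),  ω_r=0, ω_s=1
Stage 2: 25(1−ω_c) = −51(0−ω_c)  ⇒  76ω_c = 25  ⇒  ω_c = 25/76
  ⇒ ω_c²/ω_s² = 25/76
Coupling ω_s² = ω_s¹ ⇒ overall = 49/12 × 25/76 = 1225/912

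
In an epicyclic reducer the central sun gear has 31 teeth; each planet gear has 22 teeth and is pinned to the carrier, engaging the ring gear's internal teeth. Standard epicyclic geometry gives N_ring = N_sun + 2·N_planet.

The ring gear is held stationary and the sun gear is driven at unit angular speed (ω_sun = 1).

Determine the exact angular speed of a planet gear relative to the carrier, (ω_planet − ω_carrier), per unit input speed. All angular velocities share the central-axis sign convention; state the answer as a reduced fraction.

-2325/2332

N_ring = 31 + 2·22 = 75
31(ω_s−ω_c) = −75(ω_r−ω_c),  ω_r=0, ω_s=1
31(1−ω_c) = −75(0−ω_c)  ⇒  106ω_c = 31  ⇒  ω_c = 31/106
sun–planet: 31·(1−31/106) = −22·(ω_p−ω_c)  ⇒  ω_p−ω_c = −(31/22)·(75/106) = -2325/2332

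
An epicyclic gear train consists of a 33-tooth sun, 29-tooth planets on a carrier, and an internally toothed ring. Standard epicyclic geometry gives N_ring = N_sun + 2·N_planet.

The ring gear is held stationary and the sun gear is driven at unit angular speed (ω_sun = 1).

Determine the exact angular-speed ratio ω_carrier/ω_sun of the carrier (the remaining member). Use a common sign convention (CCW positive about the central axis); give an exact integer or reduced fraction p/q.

33/124

N_ring = 33 + 2·29 = 91
33(ω_s−ω_c) = −91(ω_r−ω_c),  ω_r=0, ω_s=1
33(1−ω_c) = −91(0−ω_c)  ⇒  124ω_c = 33  ⇒  ω_c = 33/124
ω_c/ω_s = 33/124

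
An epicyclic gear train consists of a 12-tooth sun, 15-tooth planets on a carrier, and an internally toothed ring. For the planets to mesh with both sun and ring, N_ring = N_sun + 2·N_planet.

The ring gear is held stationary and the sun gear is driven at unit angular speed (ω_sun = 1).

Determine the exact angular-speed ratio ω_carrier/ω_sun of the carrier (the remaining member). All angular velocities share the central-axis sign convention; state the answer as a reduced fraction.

N_ring = 12 + 2·15 = 42
12(ω_s−ω_c) = −42(ω_r−ω_c),  ω_r=0, ω_s=1
12(1−ω_c) = −42(0−ω_c)  ⇒  54ω_c = 12  ⇒  ω_c = 2/9
ω_c/ω_s = 2/9

2/9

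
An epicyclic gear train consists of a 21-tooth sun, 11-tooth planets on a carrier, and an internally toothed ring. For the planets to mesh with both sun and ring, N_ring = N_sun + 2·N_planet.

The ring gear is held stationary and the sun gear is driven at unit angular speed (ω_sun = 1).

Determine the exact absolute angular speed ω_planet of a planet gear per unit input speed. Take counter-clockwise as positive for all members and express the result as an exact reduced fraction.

N_ring = 21 + 2·11 = 43
21(ω_s−ω_c) = −43(ω_r−ω_c),  ω_r=0, ω_s=1
21(1−ω_c) = −43(0−ω_c)  ⇒  64ω_c = 21  ⇒  ω_c = 21/64
sun–planet: 21·(1−21/64) = −11·(ω_p−ω_c)  ⇒  ω_p−ω_c = −(21/11)·(43/64) = -903/704
ω_p = 21/64 − 903/704 = -21/22

-21/22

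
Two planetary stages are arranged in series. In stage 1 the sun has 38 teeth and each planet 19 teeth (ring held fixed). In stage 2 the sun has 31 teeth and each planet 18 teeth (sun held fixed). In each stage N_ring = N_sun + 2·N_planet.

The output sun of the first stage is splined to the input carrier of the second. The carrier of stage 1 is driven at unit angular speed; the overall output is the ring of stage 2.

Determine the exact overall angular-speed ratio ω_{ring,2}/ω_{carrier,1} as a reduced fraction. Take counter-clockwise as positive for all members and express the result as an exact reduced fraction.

294/67

Stage 1: N_ring = 38 + 2·19 = 76
Stage 1: 38(ω_s−ω_c) = −76(ω_r−ω_c),  ω_r=0, ω_c=1
Stage 1: ω_s = 1 − (76/38)(0−1) = 3
  ⇒ ω_s¹/ω_c¹ = 3
Stage 2: N_ring = 31 + 2·18 = 67
Stage 2: 31(ω_s−ω_c) = −67(ω_r−ω_c),  ω_s=0, ω_c=1
Stage 2: ω_r = 1 − (31/67)(0−1) = 98/67
  ⇒ ω_r²/ω_c² = 98/67
Coupling ω_c² = ω_s¹ ⇒ overall = 3 × 98/67 = 294/67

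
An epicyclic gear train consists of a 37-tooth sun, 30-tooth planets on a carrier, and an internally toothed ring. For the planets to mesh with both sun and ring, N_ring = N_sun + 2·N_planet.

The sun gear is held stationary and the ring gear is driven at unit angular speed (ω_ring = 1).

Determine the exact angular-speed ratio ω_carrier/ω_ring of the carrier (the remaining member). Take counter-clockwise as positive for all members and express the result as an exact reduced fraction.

97/134

N_ring = 37 + 2·30 = 97
37(ω_s−ω_c) = −97(ω_r−ω_c),  ω_s=0, ω_r=1
37(0−ω_c) = −97(1−ω_c)  ⇒  134ω_c = 97  ⇒  ω_c = 97/134
ω_c/ω_r = 97/134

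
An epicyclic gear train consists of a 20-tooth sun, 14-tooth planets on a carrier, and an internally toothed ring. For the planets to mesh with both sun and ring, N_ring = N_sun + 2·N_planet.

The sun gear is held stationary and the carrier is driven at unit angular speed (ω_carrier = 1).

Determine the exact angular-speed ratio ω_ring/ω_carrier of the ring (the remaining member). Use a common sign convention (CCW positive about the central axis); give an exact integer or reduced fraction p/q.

N_ring = 20 + 2·14 = 48
20(ω_s−ω_c) = −48(ω_r−ω_c),  ω_s=0, ω_c=1
ω_r = 1 − (20/48)(0−1) = 17/12
ω_r/ω_c = 17/12

17/12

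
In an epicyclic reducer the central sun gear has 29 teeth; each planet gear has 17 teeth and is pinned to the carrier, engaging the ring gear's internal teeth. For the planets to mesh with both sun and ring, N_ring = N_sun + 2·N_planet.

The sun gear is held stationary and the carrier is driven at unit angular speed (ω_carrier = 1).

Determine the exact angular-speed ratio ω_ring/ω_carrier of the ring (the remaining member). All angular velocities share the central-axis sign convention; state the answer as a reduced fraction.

N_ring = 29 + 2·17 = 63
29(ω_s−ω_c) = −63(ω_r−ω_c),  ω_s=0, ω_c=1
ω_r = 1 − (29/63)(0−1) = 92/63
ω_r/ω_c = 92/63

92/63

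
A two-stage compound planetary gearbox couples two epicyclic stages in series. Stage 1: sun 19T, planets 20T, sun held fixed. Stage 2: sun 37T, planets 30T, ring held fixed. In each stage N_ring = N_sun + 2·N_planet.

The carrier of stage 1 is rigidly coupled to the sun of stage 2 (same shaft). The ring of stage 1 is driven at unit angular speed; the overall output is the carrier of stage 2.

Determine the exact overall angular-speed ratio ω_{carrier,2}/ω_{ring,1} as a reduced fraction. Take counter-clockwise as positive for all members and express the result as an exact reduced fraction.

Stage 1: N_ring = 19 + 2·20 = 59
Stage 1: 19(ω_s−ω_c) = −59(ω_r−ω_c),  ω_s=0, ω_r=1
Stage 1: 19(0−ω_c) = −59(1−ω_c)  ⇒  78ω_c = 59  ⇒  ω_c = 59/78
  ⇒ ω_c¹/ω_r¹ = 59/78
Stage 2: N_ring = 37 + 2·30 = 97
Stage 2: 37(ω_s−ω_c) = −97(ω_r−ω_c),  ω_r=0, ω_s=1
Stage 2: 37(1−ω_c) = −97(0−ω_c)  ⇒  134ω_c = 37  ⇒  ω_c = 37/134
  ⇒ ω_c²/ω_s² = 37/134
Coupling ω_s² = ω_c¹ ⇒ overall = 59/78 × 37/134 = 2183/10452

2183/10452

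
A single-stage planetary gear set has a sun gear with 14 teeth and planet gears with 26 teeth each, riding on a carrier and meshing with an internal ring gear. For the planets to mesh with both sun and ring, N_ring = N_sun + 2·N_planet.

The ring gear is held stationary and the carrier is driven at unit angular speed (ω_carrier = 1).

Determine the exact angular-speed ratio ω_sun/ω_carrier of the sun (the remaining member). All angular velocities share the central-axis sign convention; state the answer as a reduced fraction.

40/7

N_ring = 14 + 2·26 = 66
14(ω_s−ω_c) = −66(ω_r−ω_c),  ω_r=0, ω_c=1
ω_s = 1 − (66/14)(0−1) = 40/7
ω_s/ω_c = 40/7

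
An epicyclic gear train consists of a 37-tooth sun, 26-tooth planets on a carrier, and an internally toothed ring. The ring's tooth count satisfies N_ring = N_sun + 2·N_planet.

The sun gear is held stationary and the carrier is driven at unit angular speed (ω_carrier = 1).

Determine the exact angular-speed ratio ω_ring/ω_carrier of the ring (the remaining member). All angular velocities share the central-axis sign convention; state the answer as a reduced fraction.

126/89

N_ring = 37 + 2·26 = 89
37(ω_s−ω_c) = −89(ω_r−ω_c),  ω_s=0, ω_c=1
ω_r = 1 − (37/89)(0−1) = 126/89
ω_r/ω_c = 126/89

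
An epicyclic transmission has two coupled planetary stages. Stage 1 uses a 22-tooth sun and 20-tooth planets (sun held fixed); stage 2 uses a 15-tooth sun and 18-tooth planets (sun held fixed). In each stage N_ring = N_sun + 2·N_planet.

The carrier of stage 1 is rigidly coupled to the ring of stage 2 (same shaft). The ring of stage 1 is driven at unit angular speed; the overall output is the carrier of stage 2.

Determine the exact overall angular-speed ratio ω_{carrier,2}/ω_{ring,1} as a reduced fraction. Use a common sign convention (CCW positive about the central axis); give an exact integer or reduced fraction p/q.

527/924

Stage 1: N_ring = 22 + 2·20 = 62
Stage 1: 22(ω_s−ω_c) = −62(ω_r−ω_c),  ω_s=0, ω_r=1
Stage 1: 22(0−ω_c) = −62(1−ω_c)  ⇒  84ω_c = 62  ⇒  ω_c = 31/42
  ⇒ ω_c¹/ω_r¹ = 31/42
Stage 2: N_ring = 15 + 2·18 = 51
Stage 2: 15(ω_s−ω_c) = −51(ω_r−ω_c),  ω_s=0, ω_r=1
Stage 2: 15(0−ω_c) = −51(1−ω_c)  ⇒  66ω_c = 51  ⇒  ω_c = 17/22
  ⇒ ω_c²/ω_r² = 17/22
Coupling ω_r² = ω_c¹ ⇒ overall = 31/42 × 17/22 = 527/924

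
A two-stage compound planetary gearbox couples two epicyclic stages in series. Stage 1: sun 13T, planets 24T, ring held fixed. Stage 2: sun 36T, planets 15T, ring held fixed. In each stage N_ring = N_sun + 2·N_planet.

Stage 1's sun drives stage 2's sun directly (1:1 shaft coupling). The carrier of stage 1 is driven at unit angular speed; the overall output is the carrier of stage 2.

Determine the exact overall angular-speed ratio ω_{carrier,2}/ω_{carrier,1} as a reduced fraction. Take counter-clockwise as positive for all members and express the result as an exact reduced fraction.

Stage 1: N_ring = 13 + 2·24 = 61
Stage 1: 13(ω_s−ω_c) = −61(ω_r−ω_c),  ω_r=0, ω_c=1
Stage 1: ω_s = 1 − (61/13)(0−1) = 74/13
  ⇒ ω_s¹/ω_c¹ = 74/13
Stage 2: N_ring = 36 + 2·15 = 66
Stage 2: 36(ω_s−ω_c) = −66(ω_r−ω_c),  ω_r=0, ω_s=1
Stage 2: 36(1−ω_c) = −66(0−ω_c)  ⇒  102ω_c = 36  ⇒  ω_c = 6/17
  ⇒ ω_c²/ω_s² = 6/17
Coupling ω_s² = ω_s¹ ⇒ overall = 74/13 × 6/17 = 444/221

444/221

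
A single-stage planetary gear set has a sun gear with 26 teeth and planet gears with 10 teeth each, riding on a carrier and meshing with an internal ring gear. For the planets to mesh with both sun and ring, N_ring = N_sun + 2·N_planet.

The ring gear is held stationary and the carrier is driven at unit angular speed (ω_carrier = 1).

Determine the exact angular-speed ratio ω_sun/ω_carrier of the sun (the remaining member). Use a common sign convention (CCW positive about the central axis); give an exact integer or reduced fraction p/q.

N_ring = 26 + 2·10 = 46
26(ω_s−ω_c) = −46(ω_r−ω_c),  ω_r=0, ω_c=1
ω_s = 1 − (46/26)(0−1) = 36/13
ω_s/ω_c = 36/13

36/13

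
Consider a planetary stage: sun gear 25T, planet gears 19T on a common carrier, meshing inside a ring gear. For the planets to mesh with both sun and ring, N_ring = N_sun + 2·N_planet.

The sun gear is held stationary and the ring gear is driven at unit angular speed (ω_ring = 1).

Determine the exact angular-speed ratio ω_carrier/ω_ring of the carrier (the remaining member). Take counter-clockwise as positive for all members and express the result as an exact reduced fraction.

63/88

N_ring = 25 + 2·19 = 63
25(ω_s−ω_c) = −63(ω_r−ω_c),  ω_s=0, ω_r=1
25(0−ω_c) = −63(1−ω_c)  ⇒  88ω_c = 63  ⇒  ω_c = 63/88
ω_c/ω_r = 63/88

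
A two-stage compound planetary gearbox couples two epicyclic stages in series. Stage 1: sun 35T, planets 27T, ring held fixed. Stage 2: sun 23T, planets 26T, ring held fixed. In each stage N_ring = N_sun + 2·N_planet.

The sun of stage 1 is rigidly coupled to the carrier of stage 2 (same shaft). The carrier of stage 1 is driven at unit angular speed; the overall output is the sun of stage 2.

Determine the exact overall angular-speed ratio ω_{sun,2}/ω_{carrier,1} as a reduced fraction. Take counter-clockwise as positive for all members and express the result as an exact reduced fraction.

1736/115

Stage 1: N_ring = 35 + 2·27 = 89
Stage 1: 35(ω_s−ω_c) = −89(ω_r−ω_c),  ω_r=0, ω_c=1
Stage 1: ω_s = 1 − (89/35)(0−1) = 124/35
  ⇒ ω_s¹/ω_c¹ = 124/35
Stage 2: N_ring = 23 + 2·26 = 75
Stage 2: 23(ω_s−ω_c) = −75(ω_r−ω_c),  ω_r=0, ω_c=1
Stage 2: ω_s = 1 − (75/23)(0−1) = 98/23
  ⇒ ω_s²/ω_c² = 98/23
Coupling ω_c² = ω_s¹ ⇒ overall = 124/35 × 98/23 = 1736/115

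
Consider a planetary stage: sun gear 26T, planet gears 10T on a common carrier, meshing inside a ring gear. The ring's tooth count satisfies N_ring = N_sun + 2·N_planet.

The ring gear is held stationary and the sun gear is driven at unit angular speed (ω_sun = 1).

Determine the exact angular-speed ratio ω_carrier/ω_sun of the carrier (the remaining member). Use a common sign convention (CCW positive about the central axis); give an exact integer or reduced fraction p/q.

N_ring = 26 + 2·10 = 46
26(ω_s−ω_c) = −46(ω_r−ω_c),  ω_r=0, ω_s=1
26(1−ω_c) = −46(0−ω_c)  ⇒  72ω_c = 26  ⇒  ω_c = 13/36
ω_c/ω_s = 13/36

13/36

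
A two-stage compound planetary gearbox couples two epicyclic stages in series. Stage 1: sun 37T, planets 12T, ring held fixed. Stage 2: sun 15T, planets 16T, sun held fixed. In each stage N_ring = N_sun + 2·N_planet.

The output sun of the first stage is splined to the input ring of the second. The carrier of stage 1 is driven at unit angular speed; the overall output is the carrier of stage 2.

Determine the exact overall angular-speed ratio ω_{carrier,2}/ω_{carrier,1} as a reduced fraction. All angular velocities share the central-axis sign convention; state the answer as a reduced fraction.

Stage 1: N_ring = 37 + 2·12 = 61
Stage 1: 37(ω_s−ω_c) = −61(ω_r−ω_c),  ω_r=0, ω_c=1
Stage 1: ω_s = 1 − (61/37)(0−1) = 98/37
  ⇒ ω_s¹/ω_c¹ = 98/37
Stage 2: N_ring = 15 + 2·16 = 47
Stage 2: 15(ω_s−ω_c) = −47(ω_r−ω_c),  ω_s=0, ω_r=1
Stage 2: 15(0−ω_c) = −47(1−ω_c)  ⇒  62ω_c = 47  ⇒  ω_c = 47/62
  ⇒ ω_c²/ω_r² = 47/62
Coupling ω_r² = ω_s¹ ⇒ overall = 98/37 × 47/62 = 2303/1147

2303/1147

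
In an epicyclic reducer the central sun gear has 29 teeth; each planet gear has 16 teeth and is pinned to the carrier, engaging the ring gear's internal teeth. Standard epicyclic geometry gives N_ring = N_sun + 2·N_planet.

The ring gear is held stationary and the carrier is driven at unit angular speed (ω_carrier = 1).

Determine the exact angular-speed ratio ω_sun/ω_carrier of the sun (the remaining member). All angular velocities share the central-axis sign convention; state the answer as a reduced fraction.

N_ring = 29 + 2·16 = 61
29(ω_s−ω_c) = −61(ω_r−ω_c),  ω_r=0, ω_c=1
ω_s = 1 − (61/29)(0−1) = 90/29
ω_s/ω_c = 90/29

90/29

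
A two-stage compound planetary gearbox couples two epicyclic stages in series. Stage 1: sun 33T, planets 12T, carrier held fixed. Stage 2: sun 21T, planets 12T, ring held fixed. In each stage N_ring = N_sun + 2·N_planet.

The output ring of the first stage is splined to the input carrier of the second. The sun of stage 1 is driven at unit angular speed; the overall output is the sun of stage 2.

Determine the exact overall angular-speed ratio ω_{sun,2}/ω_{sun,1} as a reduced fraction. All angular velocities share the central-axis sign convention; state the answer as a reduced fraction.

Stage 1: N_ring = 33 + 2·12 = 57
Stage 1: 33(ω_s−ω_c) = −57(ω_r−ω_c),  ω_c=0, ω_s=1
Stage 1: ω_r = 0 − (33/57)(1−0) = -11/19
  ⇒ ω_r¹/ω_s¹ = -11/19
Stage 2: N_ring = 21 + 2·12 = 45
Stage 2: 21(ω_s−ω_c) = −45(ω_r−ω_c),  ω_r=0, ω_c=1
Stage 2: ω_s = 1 − (45/21)(0−1) = 22/7
  ⇒ ω_s²/ω_c² = 22/7
Coupling ω_c² = ω_r¹ ⇒ overall = -11/19 × 22/7 = -242/133

-242/133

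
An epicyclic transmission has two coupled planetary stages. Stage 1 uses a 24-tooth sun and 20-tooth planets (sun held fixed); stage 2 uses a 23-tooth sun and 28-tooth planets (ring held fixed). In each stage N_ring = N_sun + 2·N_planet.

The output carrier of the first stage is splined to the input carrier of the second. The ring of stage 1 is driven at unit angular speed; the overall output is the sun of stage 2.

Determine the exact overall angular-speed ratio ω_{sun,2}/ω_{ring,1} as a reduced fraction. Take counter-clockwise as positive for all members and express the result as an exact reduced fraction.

Stage 1: N_ring = 24 + 2·20 = 64
Stage 1: 24(ω_s−ω_c) = −64(ω_r−ω_c),  ω_s=0, ω_r=1
Stage 1: 24(0−ω_c) = −64(1−ω_c)  ⇒  88ω_c = 64  ⇒  ω_c = 8/11
  ⇒ ω_c¹/ω_r¹ = 8/11
Stage 2: N_ring = 23 + 2·28 = 79
Stage 2: 23(ω_s−ω_c) = −79(ω_r−ω_c),  ω_r=0, ω_c=1
Stage 2: ω_s = 1 − (79/23)(0−1) = 102/23
  ⇒ ω_s²/ω_c² = 102/23
Coupling ω_c² = ω_c¹ ⇒ overall = 8/11 × 102/23 = 816/253

816/253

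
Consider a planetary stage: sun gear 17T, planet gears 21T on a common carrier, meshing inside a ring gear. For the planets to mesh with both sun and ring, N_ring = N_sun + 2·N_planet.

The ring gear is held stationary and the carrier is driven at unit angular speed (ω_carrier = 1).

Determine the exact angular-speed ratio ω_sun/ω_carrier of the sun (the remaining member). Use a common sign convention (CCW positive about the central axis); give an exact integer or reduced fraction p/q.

N_ring = 17 + 2·21 = 59
17(ω_s−ω_c) = −59(ω_r−ω_c),  ω_r=0, ω_c=1
ω_s = 1 − (59/17)(0−1) = 76/17
ω_s/ω_c = 76/17

76/17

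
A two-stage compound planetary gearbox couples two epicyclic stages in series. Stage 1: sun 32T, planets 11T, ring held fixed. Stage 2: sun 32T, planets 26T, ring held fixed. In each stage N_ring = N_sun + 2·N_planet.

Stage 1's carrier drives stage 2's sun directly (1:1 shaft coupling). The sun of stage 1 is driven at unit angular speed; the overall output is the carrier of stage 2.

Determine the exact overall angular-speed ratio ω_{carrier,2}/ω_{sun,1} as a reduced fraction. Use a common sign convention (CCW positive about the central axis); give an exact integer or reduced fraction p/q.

128/1247

Stage 1: N_ring = 32 + 2·11 = 54
Stage 1: 32(ω_s−ω_c) = −54(ω_r−ω_c),  ω_r=0, ω_s=1
Stage 1: 32(1−ω_c) = −54(0−ω_c)  ⇒  86ω_c = 32  ⇒  ω_c = 16/43
  ⇒ ω_c¹/ω_s¹ = 16/43
Stage 2: N_ring = 32 + 2·26 = 84
Stage 2: 32(ω_s−ω_c) = −84(ω_r−ω_c),  ω_r=0, ω_s=1
Stage 2: 32(1−ω_c) = −84(0−ω_c)  ⇒  116ω_c = 32  ⇒  ω_c = 8/29
  ⇒ ω_c²/ω_s² = 8/29
Coupling ω_s² = ω_c¹ ⇒ overall = 16/43 × 8/29 = 128/1247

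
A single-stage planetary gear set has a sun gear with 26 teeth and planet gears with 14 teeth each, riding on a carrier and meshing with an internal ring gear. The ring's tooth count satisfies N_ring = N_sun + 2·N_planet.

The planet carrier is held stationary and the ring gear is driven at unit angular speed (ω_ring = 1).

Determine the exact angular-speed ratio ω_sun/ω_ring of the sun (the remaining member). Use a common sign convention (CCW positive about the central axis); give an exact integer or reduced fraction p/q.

-27/13

N_ring = 26 + 2·14 = 54
26(ω_s−ω_c) = −54(ω_r−ω_c),  ω_c=0, ω_r=1
ω_s = 0 − (54/26)(1−0) = -27/13
ω_s/ω_r = -27/13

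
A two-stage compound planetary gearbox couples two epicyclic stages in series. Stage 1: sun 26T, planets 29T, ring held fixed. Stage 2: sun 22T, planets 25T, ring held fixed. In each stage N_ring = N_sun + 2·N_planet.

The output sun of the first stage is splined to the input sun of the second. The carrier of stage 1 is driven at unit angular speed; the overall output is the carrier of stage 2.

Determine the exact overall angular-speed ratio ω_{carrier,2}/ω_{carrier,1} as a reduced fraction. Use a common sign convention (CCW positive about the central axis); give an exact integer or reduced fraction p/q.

Stage 1: N_ring = 26 + 2·29 = 84
Stage 1: 26(ω_s−ω_c) = −84(ω_r−ω_c),  ω_r=0, ω_c=1
Stage 1: ω_s = 1 − (84/26)(0−1) = 55/13
  ⇒ ω_s¹/ω_c¹ = 55/13
Stage 2: N_ring = 22 + 2·25 = 72
Stage 2: 22(ω_s−ω_c) = −72(ω_r−ω_c),  ω_r=0, ω_s=1
Stage 2: 22(1−ω_c) = −72(0−ω_c)  ⇒  94ω_c = 22  ⇒  ω_c = 11/47
  ⇒ ω_c²/ω_s² = 11/47
Coupling ω_s² = ω_s¹ ⇒ overall = 55/13 × 11/47 = 605/611

605/611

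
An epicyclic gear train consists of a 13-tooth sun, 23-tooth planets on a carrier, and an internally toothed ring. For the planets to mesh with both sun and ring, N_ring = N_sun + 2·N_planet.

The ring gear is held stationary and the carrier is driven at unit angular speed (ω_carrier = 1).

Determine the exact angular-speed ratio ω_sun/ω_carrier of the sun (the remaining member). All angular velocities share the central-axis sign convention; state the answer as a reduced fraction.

72/13

N_ring = 13 + 2·23 = 59
13(ω_s−ω_c) = −59(ω_r−ω_c),  ω_r=0, ω_c=1
ω_s = 1 − (59/13)(0−1) = 72/13
ω_s/ω_c = 72/13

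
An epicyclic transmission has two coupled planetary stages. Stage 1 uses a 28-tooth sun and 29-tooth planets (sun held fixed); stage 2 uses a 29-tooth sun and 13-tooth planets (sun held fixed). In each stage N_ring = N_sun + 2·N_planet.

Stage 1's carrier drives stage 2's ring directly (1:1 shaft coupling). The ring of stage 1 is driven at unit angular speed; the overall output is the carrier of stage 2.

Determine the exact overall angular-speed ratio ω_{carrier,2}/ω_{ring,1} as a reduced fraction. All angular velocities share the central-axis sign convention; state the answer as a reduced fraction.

2365/4788

Stage 1: N_ring = 28 + 2·29 = 86
Stage 1: 28(ω_s−ω_c) = −86(ω_r−ω_c),  ω_s=0, ω_r=1
Stage 1: 28(0−ω_c) = −86(1−ω_c)  ⇒  114ω_c = 86  ⇒  ω_c = 43/57
  ⇒ ω_c¹/ω_r¹ = 43/57
Stage 2: N_ring = 29 + 2·13 = 55
Stage 2: 29(ω_s−ω_c) = −55(ω_r−ω_c),  ω_s=0, ω_r=1
Stage 2: 29(0−ω_c) = −55(1−ω_c)  ⇒  84ω_c = 55  ⇒  ω_c = 55/84
  ⇒ ω_c²/ω_r² = 55/84
Coupling ω_r² = ω_c¹ ⇒ overall = 43/57 × 55/84 = 2365/4788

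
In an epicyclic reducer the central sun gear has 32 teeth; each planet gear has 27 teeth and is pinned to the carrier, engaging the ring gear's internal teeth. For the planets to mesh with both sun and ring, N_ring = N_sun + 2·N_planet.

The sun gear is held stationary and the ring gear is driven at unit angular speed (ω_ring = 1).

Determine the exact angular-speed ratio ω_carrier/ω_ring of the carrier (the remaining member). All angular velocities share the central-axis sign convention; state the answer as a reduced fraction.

43/59

N_ring = 32 + 2·27 = 86
32(ω_s−ω_c) = −86(ω_r−ω_c),  ω_s=0, ω_r=1
32(0−ω_c) = −86(1−ω_c)  ⇒  118ω_c = 86  ⇒  ω_c = 43/59
ω_c/ω_r = 43/59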